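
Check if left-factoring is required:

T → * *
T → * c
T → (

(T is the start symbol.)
Left-factoring is needed when two productions for the same non-terminal
share a common prefix on the right-hand side.

Productions for T:
  T → * *
  T → * c
  T → (

Found common prefix '*' in productions for T

Answer: Yes, T has productions with common prefix '*'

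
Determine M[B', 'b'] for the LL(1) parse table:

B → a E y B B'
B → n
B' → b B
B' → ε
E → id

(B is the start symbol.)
To find M[B', 'b'], we find productions for B' where 'b' is in the predict set (PREDICT(N → α) = (FIRST(α) \ {ε}) ∪ (FOLLOW(N) if α ⇒* ε)).

Relevant sets:
  FOLLOW(B') = { $, 'b' }

B' → b B: PREDICT = { 'b' }
  'b' is in predict set, so this production goes in M[B', 'b']
B' → ε: PREDICT = { $, 'b' }
  'b' is in predict set, so this production goes in M[B', 'b']

M[B', 'b'] = B' → b B, B' → ε  (a multiply-defined cell — the grammar is not LL(1))

Answer: B' → b B, B' → ε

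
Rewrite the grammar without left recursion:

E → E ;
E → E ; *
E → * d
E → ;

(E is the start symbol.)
E → * d E'
E → ; E'
E' → ; E'
E' → ; * E'
E' → ε

E is directly left-recursive. The standard transformation for
  A → A α₁ | ... | A α_m | β₁ | ... | β_n
is
  A  → β₁ A' | ... | β_n A'
  A' → α₁ A' | ... | α_m A' | ε

E → * d becomes E → * d E'
E → ; becomes E → ; E'
E → E ; becomes E' → ; E'
E → E ; * becomes E' → ; * E'
Add E' → ε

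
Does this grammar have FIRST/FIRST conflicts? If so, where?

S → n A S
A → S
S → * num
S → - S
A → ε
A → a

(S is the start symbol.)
No FIRST/FIRST conflicts.

FIRST sets of the non-terminals at (or reachable through a nullable prefix from) the front of some alternative:
  FIRST(S) = { '*', '-', 'n' }

Productions for S:
  S → n A S: FIRST = { 'n' }
  S → * num: FIRST = { '*' }
  S → - S: FIRST = { '-' }
Productions for A:
  A → S: FIRST = { '*', '-', 'n' }
  A → ε: FIRST = { ε }
  A → a: FIRST = { 'a' }

All alternatives of each non-terminal have pairwise disjoint FIRST sets.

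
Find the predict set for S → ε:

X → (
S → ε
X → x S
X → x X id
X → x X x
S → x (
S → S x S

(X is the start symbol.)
PREDICT(S → ε) = (FIRST(RHS) \ {ε}) ∪ (FOLLOW(S) if ε ∈ FIRST(RHS), i.e. RHS ⇒* ε)
The right-hand side is ε (FIRST(ε) = { ε }), so the predict set is FOLLOW(S) = { $, 'id', 'x' }
PREDICT(S → ε) = { $, 'id', 'x' }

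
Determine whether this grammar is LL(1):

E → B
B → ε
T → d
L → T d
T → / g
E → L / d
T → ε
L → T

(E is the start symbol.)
Relevant sets:
  FIRST(B) = { ε }
  FIRST(L) = { '/', 'd', ε }
  FIRST(T) = { '/', 'd', ε }
  FOLLOW(E) = { $ }
  FOLLOW(T) = { '/', 'd' }
  FOLLOW(L) = { '/' }

For E:
  PREDICT(E → B) = { $ }
  PREDICT(E → L '/' d) = { '/', 'd' }
For T:
  PREDICT(T → d) = { 'd' }
  PREDICT(T → '/' g) = { '/' }
  PREDICT(T → ε) = { '/', 'd' }
For L:
  PREDICT(L → T d) = { '/', 'd' }
  PREDICT(L → T) = { '/', 'd' }
B has a single production, so nothing to check there.

Conflict found: Predict set conflict for T: { 'd' }
The grammar is NOT LL(1).

Answer: No. Predict set conflict for T: { 'd' }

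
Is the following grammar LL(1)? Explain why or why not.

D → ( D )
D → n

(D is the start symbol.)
Yes, the grammar is LL(1).

For D:
  PREDICT(D → '(' D ')') = { '(' }
  PREDICT(D → n) = { 'n' }

All predict sets are disjoint. The grammar IS LL(1).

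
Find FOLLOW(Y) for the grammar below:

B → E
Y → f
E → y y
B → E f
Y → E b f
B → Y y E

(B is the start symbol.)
{ 'y' }

To compute FOLLOW(Y), find every occurrence of Y on a right-hand side N → α Y β: add FIRST(β) \ {ε}, and if β is empty or nullable also add FOLLOW(N). Iterate to a fixed point.

In B → Y y E: Y is followed by y E, add FIRST(y E) \ {ε} = { 'y' }

Taking the union: FOLLOW(Y) = { 'y' }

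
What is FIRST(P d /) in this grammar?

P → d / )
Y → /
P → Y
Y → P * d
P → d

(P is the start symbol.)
{ '/', 'd' }

FIRST sets of the non-terminals involved (from the grammar, by fixed-point iteration):
  FIRST(P) = { '/', 'd' }

To compute FIRST(P d /), process the symbols left to right:
Symbol P is a non-terminal. Add FIRST(P) \ {ε} = { '/', 'd' }
P is not nullable (ε ∉ FIRST(P)), so stop here.
FIRST(P d /) = { '/', 'd' }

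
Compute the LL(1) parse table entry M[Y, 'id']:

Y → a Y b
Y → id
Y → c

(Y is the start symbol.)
To find M[Y, 'id'], we find productions for Y where 'id' is in the predict set (PREDICT(N → α) = (FIRST(α) \ {ε}) ∪ (FOLLOW(N) if α ⇒* ε)).

Y → a Y b: PREDICT = { 'a' }
Y → id: PREDICT = { 'id' }
  'id' is in predict set, so this production goes in M[Y, 'id']
Y → c: PREDICT = { 'c' }

M[Y, 'id'] = Y → id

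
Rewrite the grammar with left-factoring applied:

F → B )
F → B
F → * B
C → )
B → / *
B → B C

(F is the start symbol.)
F → B F'
F' → )
F' → ε
F → * B
C → )
B → / *
B → B C

Left-factoring transforms A → αβ₁ | αβ₂ into A → αA' and A' → β₁ | β₂
(α is the longest common prefix among the alternatives). Repeat until
no nonterminal has two alternatives with a common prefix.

Round 1: F has alternatives sharing prefix 'B'. Introduce F': F → B F'
  Add: F' → )
  Add: F' → ε

No remaining common prefixes — done.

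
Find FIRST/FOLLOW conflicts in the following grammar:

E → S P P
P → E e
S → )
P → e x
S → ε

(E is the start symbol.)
Yes. S → ')' with FOLLOW(S) on { ')' }

A FIRST/FOLLOW conflict occurs when a non-terminal N has a nullable alternative N → β (β ⇒* ε) and another alternative N → α with FIRST(α) ∩ FOLLOW(N) ≠ ∅: on such a lookahead the parser cannot decide between expanding α and letting N vanish via β.

Nullable non-terminals: S.

S: nullable alternative(s) S → ε; FOLLOW(S) = { ')', 'e' }
  S → ): FIRST \ {ε} = { ')' } — overlaps FOLLOW(S) on { ')' }: CONFLICT
  S → ε: FIRST \ {ε} = { } — this is the only nullable alternative, skip

E, P have no nullable alternative, so no FIRST/FOLLOW check is needed there.

So the grammar has 1 FIRST/FOLLOW conflict (marked CONFLICT above).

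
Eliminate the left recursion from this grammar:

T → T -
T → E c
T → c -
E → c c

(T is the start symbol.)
T → E c T'
T → c - T'
T' → - T'
T' → ε
E → c c

T is directly left-recursive. The standard transformation for
  A → A α₁ | ... | A α_m | β₁ | ... | β_n
is
  A  → β₁ A' | ... | β_n A'
  A' → α₁ A' | ... | α_m A' | ε

T → E c becomes T → E c T'
T → c - becomes T → c - T'
T → T - becomes T' → - T'
Add T' → ε

Productions for other non-terminals are unchanged:
  E → c c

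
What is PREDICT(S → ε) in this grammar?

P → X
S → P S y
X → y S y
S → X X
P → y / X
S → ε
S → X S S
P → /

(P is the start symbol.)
PREDICT(S → ε) = (FIRST(RHS) \ {ε}) ∪ (FOLLOW(S) if ε ∈ FIRST(RHS), i.e. RHS ⇒* ε)
The right-hand side is ε (FIRST(ε) = { ε }), so the predict set is FOLLOW(S) = { '/', 'y' }
PREDICT(S → ε) = { '/', 'y' }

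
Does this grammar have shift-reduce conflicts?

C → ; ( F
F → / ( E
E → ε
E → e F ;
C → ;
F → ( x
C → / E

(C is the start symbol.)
Yes — I1: [E → .] vs [E → . e F ;]; I2: [C → ; .] vs [C → ; . ( F]; I8: [E → .] vs [E → . e F ;]

A shift-reduce conflict occurs when an LR(0) state has both:
  - a complete (reduce) item [A → α .] (dot at the end), and
  - a shift item [B → β . c γ] (dot before a terminal).

Augment with C' → C and build the canonical LR(0) collection (I0 = CLOSURE({[C' → . C]}), then GOTO on every symbol after a dot until no new states appear). It has 15 states:
  I0: { [C → . / E], [C → . ; ( F], [C → . ;], [C' → . C] }  — shift
  I1: { [C → / . E], [E → . e F ;], [E → .] }  — shift, reduce
  I2: { [C → ; . ( F], [C → ; .] }  — shift, reduce
  I3: { [C' → C .] }  — accept
  I4: { [C → ; ( . F], [F → . ( x], [F → . / ( E] }  — shift
  I5: { [F → ( . x] }  — shift
  I6: { [F → / . ( E] }  — shift
  I7: { [C → ; ( F .] }  — reduce
  I8: { [E → . e F ;], [E → .], [F → / ( . E] }  — shift, reduce
  I9: { [F → / ( E .] }  — reduce
  I10: { [E → e . F ;], [F → . ( x], [F → . / ( E] }  — shift
  I11: { [E → e F . ;] }  — shift
  I12: { [E → e F ; .] }  — reduce
  I13: { [F → ( x .] }  — reduce
  I14: { [C → / E .] }  — reduce

I1 contains reduce item [E → .] and shift item [E → . e F ;] — shift-reduce conflict.
I2 contains reduce item [C → ; .] and shift item [C → ; . ( F] — shift-reduce conflict.
I8 contains reduce item [E → .] and shift item [E → . e F ;] — shift-reduce conflict.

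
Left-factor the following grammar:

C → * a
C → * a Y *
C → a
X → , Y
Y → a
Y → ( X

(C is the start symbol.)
Left-factoring transforms A → αβ₁ | αβ₂ into A → αA' and A' → β₁ | β₂
(α is the longest common prefix among the alternatives). Repeat until
no nonterminal has two alternatives with a common prefix.

Round 1: C has alternatives sharing prefix '* a'. Introduce C': C → * a C'
  Add: C' → ε
  Add: C' → Y *

No remaining common prefixes — done.

Resulting grammar:
C → * a C'
C' → ε
C' → Y *
C → a
X → , Y
Y → a
Y → ( X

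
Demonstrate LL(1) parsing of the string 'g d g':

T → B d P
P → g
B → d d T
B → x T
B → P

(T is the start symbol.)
LL(1) parsing maintains a stack (initially the start symbol over $) and the input. At each step: if the stack top is a terminal, match it against the current input token; if it is a non-terminal N, replace it with the RHS of M[N, lookahead] (the unique production whose predict set contains the lookahead).

Stack is shown with the top on the left.

Stack    Input    Action
------------------------
T $      g d g $  output T → B d P
B d P $  g d g $  output B → P
P d P $  g d g $  output P → g
g d P $  g d g $  match 'g'
d P $    d g $    match 'd'
P $      g $      output P → g
g $      g $      match 'g'
$        $        accept

The string is accepted.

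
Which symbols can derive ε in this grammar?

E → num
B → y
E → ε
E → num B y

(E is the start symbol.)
{ 'E' }

A non-terminal is nullable if it can derive ε (the empty string): either it has an ε-production, or it has a production whose right-hand side consists entirely of nullable non-terminals.

ε-productions: E → ε
So E is immediately nullable.
No further non-terminal can be added: every production for the remaining non-terminals contains a terminal or a non-nullable non-terminal.
Nullable = { 'E' }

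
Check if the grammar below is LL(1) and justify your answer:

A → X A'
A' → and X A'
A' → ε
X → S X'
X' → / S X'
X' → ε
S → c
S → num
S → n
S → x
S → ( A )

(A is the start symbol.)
Relevant sets:
  FOLLOW(A') = { $, ')' }
  FOLLOW(X') = { $, ')', 'and' }

For A':
  PREDICT(A' → and X A') = { 'and' }
  PREDICT(A' → ε) = { $, ')' }
For X':
  PREDICT(X' → '/' S X') = { '/' }
  PREDICT(X' → ε) = { $, ')', 'and' }
For S:
  PREDICT(S → c) = { 'c' }
  PREDICT(S → num) = { 'num' }
  PREDICT(S → n) = { 'n' }
  PREDICT(S → x) = { 'x' }
  PREDICT(S → '(' A ')') = { '(' }
A, X have a single production, so nothing to check there.

All predict sets are disjoint. The grammar IS LL(1).

Answer: Yes, the grammar is LL(1).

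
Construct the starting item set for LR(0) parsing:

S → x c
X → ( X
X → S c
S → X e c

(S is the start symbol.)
First, augment the grammar with S' → S
I₀ = CLOSURE({ [S' → . S] }):
  [S' → . S] has the dot before S: add [S → . x c], [S → . X e c]
  [S → . X e c] has the dot before X: add [X → . ( X], [X → . S c]
No further items can be added.

I₀ = { [S → . X e c], [S → . x c], [S' → . S], [X → . ( X], [X → . S c] }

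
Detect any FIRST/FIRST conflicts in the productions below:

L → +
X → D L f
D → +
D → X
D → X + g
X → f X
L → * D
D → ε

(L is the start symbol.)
A FIRST/FIRST conflict occurs when two productions N → α and N → β for the same non-terminal have FIRST(α) ∩ FIRST(β) ≠ ∅ (with ε ∈ FIRST of a nullable right-hand side, so two nullable alternatives also conflict).

FIRST sets of the non-terminals at (or reachable through a nullable prefix from) the front of some alternative:
  FIRST(D) = { '*', '+', 'f', ε }
  FIRST(L) = { '*', '+' }
  FIRST(X) = { '*', '+', 'f' }

Productions for L:
  L → +: FIRST = { '+' }
  L → * D: FIRST = { '*' }
Productions for X:
  X → D L f: FIRST = { '*', '+', 'f' }
  X → f X: FIRST = { 'f' }
Productions for D:
  D → +: FIRST = { '+' }
  D → X: FIRST = { '*', '+', 'f' }
  D → X + g: FIRST = { '*', '+', 'f' }
  D → ε: FIRST = { ε }

Conflict for X: X → D L f and X → f X
  Overlap: { 'f' }
Conflict for D: D → + and D → X
  Overlap: { '+' }
Conflict for D: D → + and D → X + g
  Overlap: { '+' }
Conflict for D: D → X and D → X + g
  Overlap: { '*', '+', 'f' }

Answer: Yes. X → D L f / X → f X on { 'f' }; D → '+' / D → X on { '+' }; D → '+' / D → X '+' g on { '+' }; D → X / D → X '+' g on { '*', '+', 'f' }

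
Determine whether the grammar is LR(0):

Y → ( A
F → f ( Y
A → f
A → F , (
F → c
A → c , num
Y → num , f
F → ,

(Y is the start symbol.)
No. Shift-reduce conflict between [F → c .] and [A → c . , num]

Augment with Y' → Y and build the canonical LR(0) collection (I0 = CLOSURE({[Y' → . Y]}), then GOTO on every symbol after a dot until no new states appear). It has 17 states:
  I0: { [Y → . ( A], [Y → . num , f], [Y' → . Y] }  — shift
  I1: { [A → . F , (], [A → . c , num], [A → . f], [F → . ,], [F → . c], [F → . f ( Y], [Y → ( . A] }  — shift
  I2: { [Y' → Y .] }  — accept
  I3: { [Y → num . , f] }  — shift
  I4: { [Y → num , . f] }  — shift
  I5: { [Y → num , f .] }  — reduce
  I6: { [F → , .] }  — reduce
  I7: { [Y → ( A .] }  — reduce
  I8: { [A → F . , (] }  — shift
  I9: { [A → c . , num], [F → c .] }  — shift, reduce
  I10: { [A → f .], [F → f . ( Y] }  — shift, reduce
  I11: { [F → f ( . Y], [Y → . ( A], [Y → . num , f] }  — shift
  I12: { [F → f ( Y .] }  — reduce
  I13: { [A → c , . num] }  — shift
  I14: { [A → c , num .] }  — reduce
  I15: { [A → F , . (] }  — shift
  I16: { [A → F , ( .] }  — reduce

Conflict in state I9:
  Shift-reduce conflict between [F → c .] and [A → c . , num]
So the grammar is NOT LR(0).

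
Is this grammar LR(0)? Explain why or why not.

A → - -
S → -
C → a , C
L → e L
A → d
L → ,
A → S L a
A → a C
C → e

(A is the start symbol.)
No. Shift-reduce conflict between [S → - .] and [A → - . -]

A grammar is LR(0) if no state in the canonical LR(0) collection has:
  - both a shift item (dot before a terminal) and a complete item (shift-reduce conflict), or
  - two or more complete items (reduce-reduce conflict; the accept item [A' → A .] counts as a complete item here).

Augment with A' → A and build the canonical LR(0) collection (I0 = CLOSURE({[A' → . A]}), then GOTO on every symbol after a dot until no new states appear). It has 17 states:
  I0: { [A → . - -], [A → . S L a], [A → . a C], [A → . d], [A' → . A], [S → . -] }  — shift
  I1: { [A → - . -], [S → - .] }  — shift, reduce
  I2: { [A' → A .] }  — accept
  I3: { [A → S . L a], [L → . ,], [L → . e L] }  — shift
  I4: { [A → a . C], [C → . a , C], [C → . e] }  — shift
  I5: { [A → d .] }  — reduce
  I6: { [A → a C .] }  — reduce
  I7: { [C → a . , C] }  — shift
  I8: { [C → e .] }  — reduce
  I9: { [C → . a , C], [C → . e], [C → a , . C] }  — shift
  I10: { [C → a , C .] }  — reduce
  I11: { [L → , .] }  — reduce
  I12: { [A → S L . a] }  — shift
  I13: { [L → . ,], [L → . e L], [L → e . L] }  — shift
  I14: { [L → e L .] }  — reduce
  I15: { [A → S L a .] }  — reduce
  I16: { [A → - - .] }  — reduce

Conflict in state I1:
  Shift-reduce conflict between [S → - .] and [A → - . -]
So the grammar is NOT LR(0).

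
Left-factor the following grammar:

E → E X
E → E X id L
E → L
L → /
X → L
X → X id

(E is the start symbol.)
Left-factoring transforms A → αβ₁ | αβ₂ into A → αA' and A' → β₁ | β₂
(α is the longest common prefix among the alternatives). Repeat until
no nonterminal has two alternatives with a common prefix.

Round 1: E has alternatives sharing prefix 'E X'. Introduce E': E → E X E'
  Add: E' → ε
  Add: E' → id L

No remaining common prefixes — done.

Resulting grammar:
E → E X E'
E' → ε
E' → id L
E → L
L → /
X → L
X → X id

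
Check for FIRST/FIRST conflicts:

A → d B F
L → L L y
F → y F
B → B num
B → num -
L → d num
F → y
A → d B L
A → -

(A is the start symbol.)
Yes. A → d B F / A → d B L on { 'd' }; L → L L y / L → d num on { 'd' }; F → y F / F → y on { 'y' }; B → B num / B → num '-' on { 'num' }

A FIRST/FIRST conflict occurs when two productions N → α and N → β for the same non-terminal have FIRST(α) ∩ FIRST(β) ≠ ∅ (with ε ∈ FIRST of a nullable right-hand side, so two nullable alternatives also conflict).

FIRST sets of the non-terminals at (or reachable through a nullable prefix from) the front of some alternative:
  FIRST(L) = { 'd' }
  FIRST(B) = { 'num' }

Productions for A:
  A → d B F: FIRST = { 'd' }
  A → d B L: FIRST = { 'd' }
  A → -: FIRST = { '-' }
Productions for L:
  L → L L y: FIRST = { 'd' }
  L → d num: FIRST = { 'd' }
Productions for F:
  F → y F: FIRST = { 'y' }
  F → y: FIRST = { 'y' }
Productions for B:
  B → B num: FIRST = { 'num' }
  B → num -: FIRST = { 'num' }

Conflict for A: A → d B F and A → d B L
  Overlap: { 'd' }
Conflict for L: L → L L y and L → d num
  Overlap: { 'd' }
Conflict for F: F → y F and F → y
  Overlap: { 'y' }
Conflict for B: B → B num and B → num -
  Overlap: { 'num' }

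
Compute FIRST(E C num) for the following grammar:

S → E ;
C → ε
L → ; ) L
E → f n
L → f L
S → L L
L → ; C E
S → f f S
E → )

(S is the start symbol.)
FIRST sets of the non-terminals involved (from the grammar, by fixed-point iteration):
  FIRST(E) = { ')', 'f' }

To compute FIRST(E C num), process the symbols left to right:
Symbol E is a non-terminal. Add FIRST(E) \ {ε} = { ')', 'f' }
E is not nullable (ε ∉ FIRST(E)), so stop here.
FIRST(E C num) = { ')', 'f' }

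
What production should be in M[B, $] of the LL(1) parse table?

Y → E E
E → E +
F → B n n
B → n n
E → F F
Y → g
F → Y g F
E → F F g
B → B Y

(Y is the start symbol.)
Empty (error entry)

To find M[B, $], we find productions for B where $ is in the predict set (PREDICT(N → α) = (FIRST(α) \ {ε}) ∪ (FOLLOW(N) if α ⇒* ε)).

Relevant sets:
  FIRST(B) = { 'n' }

B → n n: PREDICT = { 'n' }
B → B Y: PREDICT = { 'n' }

M[B, $] is empty (no production applies)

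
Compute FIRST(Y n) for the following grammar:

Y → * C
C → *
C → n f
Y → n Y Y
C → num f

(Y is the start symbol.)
FIRST sets of the non-terminals involved (from the grammar, by fixed-point iteration):
  FIRST(Y) = { '*', 'n' }

To compute FIRST(Y n), process the symbols left to right:
Symbol Y is a non-terminal. Add FIRST(Y) \ {ε} = { '*', 'n' }
Y is not nullable (ε ∉ FIRST(Y)), so stop here.
FIRST(Y n) = { '*', 'n' }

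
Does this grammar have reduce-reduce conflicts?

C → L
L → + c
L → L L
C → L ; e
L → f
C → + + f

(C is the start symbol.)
No reduce-reduce conflicts

A reduce-reduce conflict occurs when an LR(0) state has two complete items [A → α .] and [B → β .] — both call for a reduction, and with no lookahead the parser cannot choose between them.

Augment with C' → C and build the canonical LR(0) collection (I0 = CLOSURE({[C' → . C]}), then GOTO on every symbol after a dot until no new states appear). It has 12 states:
  I0: { [C → . + + f], [C → . L ; e], [C → . L], [C' → . C], [L → . + c], [L → . L L], [L → . f] }  — shift
  I1: { [C → + . + f], [L → + . c] }  — shift
  I2: { [C' → C .] }  — accept
  I3: { [C → L . ; e], [C → L .], [L → . + c], [L → . L L], [L → . f], [L → L . L] }  — shift, reduce
  I4: { [L → f .] }  — reduce
  I5: { [L → + . c] }  — shift
  I6: { [C → L ; . e] }  — shift
  I7: { [L → . + c], [L → . L L], [L → . f], [L → L . L], [L → L L .] }  — shift, reduce
  I8: { [C → L ; e .] }  — reduce
  I9: { [L → + c .] }  — reduce
  I10: { [C → + + . f] }  — shift
  I11: { [C → + + f .] }  — reduce

No state contains more than one complete item.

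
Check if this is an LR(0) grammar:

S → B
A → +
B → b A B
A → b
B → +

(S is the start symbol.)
Yes, the grammar is LR(0)

Augment with S' → S and build the canonical LR(0) collection (I0 = CLOSURE({[S' → . S]}), then GOTO on every symbol after a dot until no new states appear). It has 9 states:
  I0: { [B → . +], [B → . b A B], [S → . B], [S' → . S] }  — shift
  I1: { [B → + .] }  — reduce
  I2: { [S → B .] }  — reduce
  I3: { [S' → S .] }  — accept
  I4: { [A → . +], [A → . b], [B → b . A B] }  — shift
  I5: { [A → + .] }  — reduce
  I6: { [B → . +], [B → . b A B], [B → b A . B] }  — shift
  I7: { [A → b .] }  — reduce
  I8: { [B → b A B .] }  — reduce

Every state is either a pure shift/goto state or contains exactly one complete item and nothing to shift — no conflicts. The grammar is LR(0).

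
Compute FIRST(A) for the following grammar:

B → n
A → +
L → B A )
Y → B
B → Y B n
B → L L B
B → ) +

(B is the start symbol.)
To compute FIRST(A), examine every production with A on the left-hand side, reading each right-hand side left to right until a non-nullable symbol is reached.

From A → +:
  - '+' is a terminal: add '+' and stop

Collecting: FIRST(A) = { '+' }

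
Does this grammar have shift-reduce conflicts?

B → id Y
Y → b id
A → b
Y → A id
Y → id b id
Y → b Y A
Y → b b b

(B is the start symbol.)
Yes — I5: [A → b .] vs [A → . b]; I10: [A → b .] vs [A → . b]; I11: [Y → b id .] vs [Y → id . b id]; I12: [A → b .] vs [A → . b]

A shift-reduce conflict occurs when an LR(0) state has both:
  - a complete (reduce) item [A → α .] (dot at the end), and
  - a shift item [B → β . c γ] (dot before a terminal).

Augment with B' → B and build the canonical LR(0) collection (I0 = CLOSURE({[B' → . B]}), then GOTO on every symbol after a dot until no new states appear). It has 16 states:
  I0: { [B → . id Y], [B' → . B] }  — shift
  I1: { [B' → B .] }  — accept
  I2: { [A → . b], [B → id . Y], [Y → . A id], [Y → . b Y A], [Y → . b b b], [Y → . b id], [Y → . id b id] }  — shift
  I3: { [Y → A . id] }  — shift
  I4: { [B → id Y .] }  — reduce
  I5: { [A → . b], [A → b .], [Y → . A id], [Y → . b Y A], [Y → . b b b], [Y → . b id], [Y → . id b id], [Y → b . Y A], [Y → b . b b], [Y → b . id] }  — shift, reduce
  I6: { [Y → id . b id] }  — shift
  I7: { [Y → id b . id] }  — shift
  I8: { [Y → id b id .] }  — reduce
  I9: { [A → . b], [Y → b Y . A] }  — shift
  I10: { [A → . b], [A → b .], [Y → . A id], [Y → . b Y A], [Y → . b b b], [Y → . b id], [Y → . id b id], [Y → b . Y A], [Y → b . b b], [Y → b . id], [Y → b b . b] }  — shift, reduce
  I11: { [Y → b id .], [Y → id . b id] }  — shift, reduce
  I12: { [A → . b], [A → b .], [Y → . A id], [Y → . b Y A], [Y → . b b b], [Y → . b id], [Y → . id b id], [Y → b . Y A], [Y → b . b b], [Y → b . id], [Y → b b . b], [Y → b b b .] }  — shift, 2 reduces
  I13: { [Y → b Y A .] }  — reduce
  I14: { [A → b .] }  — reduce
  I15: { [Y → A id .] }  — reduce

I5 contains reduce item [A → b .] and shift items [A → . b], [Y → . b Y A], [Y → . b b b], [Y → b . b b], [Y → . b id], [Y → b . id], [Y → . id b id] — shift-reduce conflict.
I10 contains reduce item [A → b .] and shift items [A → . b], [Y → . b Y A], [Y → . b b b], [Y → b . b b], [Y → b b . b], [Y → . b id], [Y → b . id], [Y → . id b id] — shift-reduce conflict.
I11 contains reduce item [Y → b id .] and shift item [Y → id . b id] — shift-reduce conflict.
I12 contains reduce items [A → b .], [Y → b b b .] and shift items [A → . b], [Y → . b Y A], [Y → . b b b], [Y → b . b b], [Y → b b . b], [Y → . b id], [Y → b . id], [Y → . id b id] — shift-reduce conflict.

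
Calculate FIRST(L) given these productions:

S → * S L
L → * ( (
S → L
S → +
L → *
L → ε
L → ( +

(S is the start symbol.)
To compute FIRST(L), examine every production with L on the left-hand side, reading each right-hand side left to right until a non-nullable symbol is reached.

From L → * ( (:
  - '*' is a terminal: add '*' and stop
From L → *:
  - '*' is a terminal: add '*' and stop
From L → ε:
  - ε-production, so ε ∈ FIRST(L)
From L → ( +:
  - '(' is a terminal: add '(' and stop

Collecting: FIRST(L) = { '(', '*', ε }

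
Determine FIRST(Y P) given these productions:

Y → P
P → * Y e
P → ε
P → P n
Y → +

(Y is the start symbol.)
{ '*', '+', 'n', ε }

FIRST sets of the non-terminals involved (from the grammar, by fixed-point iteration):
  FIRST(Y) = { '*', '+', 'n', ε }
  FIRST(P) = { '*', 'n', ε }

To compute FIRST(Y P), process the symbols left to right:
Symbol Y is a non-terminal. Add FIRST(Y) \ {ε} = { '*', '+', 'n' }
Y is nullable (ε ∈ FIRST(Y)), continue to the next symbol.
Symbol P is a non-terminal. Add FIRST(P) \ {ε} = { '*', 'n' }
P is nullable (ε ∈ FIRST(P)), continue to the next symbol.
All symbols are nullable, so ε is in the result.
FIRST(Y P) = { '*', '+', 'n', ε }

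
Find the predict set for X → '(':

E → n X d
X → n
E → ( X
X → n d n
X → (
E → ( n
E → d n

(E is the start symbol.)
PREDICT(X → '(') = (FIRST(RHS) \ {ε}) ∪ (FOLLOW(X) if ε ∈ FIRST(RHS), i.e. RHS ⇒* ε)
FIRST('(') = { '(' }
ε ∉ FIRST('('), so FOLLOW(X) is not added.
PREDICT(X → '(') = { '(' }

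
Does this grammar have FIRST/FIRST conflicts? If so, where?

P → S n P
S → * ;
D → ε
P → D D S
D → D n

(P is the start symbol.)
Yes. P → S n P / P → D D S on { '*' }

A FIRST/FIRST conflict occurs when two productions N → α and N → β for the same non-terminal have FIRST(α) ∩ FIRST(β) ≠ ∅ (with ε ∈ FIRST of a nullable right-hand side, so two nullable alternatives also conflict).

FIRST sets of the non-terminals at (or reachable through a nullable prefix from) the front of some alternative:
  FIRST(S) = { '*' }
  FIRST(D) = { 'n', ε }

Productions for P:
  P → S n P: FIRST = { '*' }
  P → D D S: FIRST = { '*', 'n' }
Productions for D:
  D → ε: FIRST = { ε }
  D → D n: FIRST = { 'n' }
S has only one production, so no FIRST/FIRST conflict is possible there.

Conflict for P: P → S n P and P → D D S
  Overlap: { '*' }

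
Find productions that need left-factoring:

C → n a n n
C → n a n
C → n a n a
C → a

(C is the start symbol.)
Yes, C has productions with common prefix 'n a n'

Left-factoring is needed when two productions for the same non-terminal
share a common prefix on the right-hand side.

Productions for C:
  C → n a n n
  C → n a n
  C → n a n a
  C → a

Found common prefix 'n a n' in productions for C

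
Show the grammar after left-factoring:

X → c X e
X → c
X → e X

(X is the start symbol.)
Left-factoring transforms A → αβ₁ | αβ₂ into A → αA' and A' → β₁ | β₂
(α is the longest common prefix among the alternatives). Repeat until
no nonterminal has two alternatives with a common prefix.

Round 1: X has alternatives sharing prefix 'c'. Introduce X': X → c X'
  Add: X' → X e
  Add: X' → ε

No remaining common prefixes — done.

Resulting grammar:
X → c X'
X' → X e
X' → ε
X → e X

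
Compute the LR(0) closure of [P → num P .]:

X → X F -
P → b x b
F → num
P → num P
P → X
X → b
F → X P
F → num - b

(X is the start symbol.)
Start with: [P → num P .]
The dot is at the end, so nothing is added.

CLOSURE = { [P → num P .] }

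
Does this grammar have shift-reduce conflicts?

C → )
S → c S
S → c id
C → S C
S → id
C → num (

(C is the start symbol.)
Augment with C' → C and build the canonical LR(0) collection (I0 = CLOSURE({[C' → . C]}), then GOTO on every symbol after a dot until no new states appear). It has 11 states:
  I0: { [C → . )], [C → . S C], [C → . num (], [C' → . C], [S → . c S], [S → . c id], [S → . id] }  — shift
  I1: { [C → ) .] }  — reduce
  I2: { [C' → C .] }  — accept
  I3: { [C → . )], [C → . S C], [C → . num (], [C → S . C], [S → . c S], [S → . c id], [S → . id] }  — shift
  I4: { [S → . c S], [S → . c id], [S → . id], [S → c . S], [S → c . id] }  — shift
  I5: { [S → id .] }  — reduce
  I6: { [C → num . (] }  — shift
  I7: { [C → num ( .] }  — reduce
  I8: { [S → c S .] }  — reduce
  I9: { [S → c id .], [S → id .] }  — 2 reduces
  I10: { [C → S C .] }  — reduce

No state contains both a complete item and a shift item.

Answer: No shift-reduce conflicts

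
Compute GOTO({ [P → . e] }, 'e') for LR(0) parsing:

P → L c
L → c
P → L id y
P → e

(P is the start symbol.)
{ [P → e .] }

GOTO(I, 'e') = CLOSURE({ [A → αX.β] : [A → α.Xβ] ∈ I, X = 'e' })

Items with dot before 'e', with the dot advanced:
  [P → . e] → [P → e .]
Closure adds nothing (no advanced item has the dot before a non-terminal).

GOTO = { [P → e .] }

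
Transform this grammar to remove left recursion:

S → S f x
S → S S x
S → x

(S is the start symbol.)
S is directly left-recursive. The standard transformation for
  A → A α₁ | ... | A α_m | β₁ | ... | β_n
is
  A  → β₁ A' | ... | β_n A'
  A' → α₁ A' | ... | α_m A' | ε

S → x becomes S → x S'
S → S f x becomes S' → f x S'
S → S S x becomes S' → S x S'
Add S' → ε

Resulting grammar:
S → x S'
S' → f x S'
S' → S x S'
S' → ε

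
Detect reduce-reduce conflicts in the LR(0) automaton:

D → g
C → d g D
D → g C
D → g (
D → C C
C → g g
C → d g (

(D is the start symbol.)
No reduce-reduce conflicts

A reduce-reduce conflict occurs when an LR(0) state has two complete items [A → α .] and [B → β .] — both call for a reduction, and with no lookahead the parser cannot choose between them.

Augment with D' → D and build the canonical LR(0) collection (I0 = CLOSURE({[D' → . D]}), then GOTO on every symbol after a dot until no new states appear). It has 14 states:
  I0: { [C → . d g (], [C → . d g D], [C → . g g], [D → . C C], [D → . g (], [D → . g C], [D → . g], [D' → . D] }  — shift
  I1: { [C → . d g (], [C → . d g D], [C → . g g], [D → C . C] }  — shift
  I2: { [D' → D .] }  — accept
  I3: { [C → d . g (], [C → d . g D] }  — shift
  I4: { [C → . d g (], [C → . d g D], [C → . g g], [C → g . g], [D → g . (], [D → g . C], [D → g .] }  — shift, reduce
  I5: { [D → g ( .] }  — reduce
  I6: { [D → g C .] }  — reduce
  I7: { [C → g . g], [C → g g .] }  — shift, reduce
  I8: { [C → g g .] }  — reduce
  I9: { [C → . d g (], [C → . d g D], [C → . g g], [C → d g . (], [C → d g . D], [D → . C C], [D → . g (], [D → . g C], [D → . g] }  — shift
  I10: { [C → d g ( .] }  — reduce
  I11: { [C → d g D .] }  — reduce
  I12: { [D → C C .] }  — reduce
  I13: { [C → g . g] }  — shift

No state contains more than one complete item.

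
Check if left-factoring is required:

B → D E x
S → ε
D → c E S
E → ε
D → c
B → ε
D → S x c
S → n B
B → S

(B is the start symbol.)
Left-factoring is needed when two productions for the same non-terminal
share a common prefix on the right-hand side.

Productions for B:
  B → D E x
  B → ε
  B → S
Productions for S:
  S → ε
  S → n B
Productions for D:
  D → c E S
  D → c
  D → S x c

Found common prefix 'c' in productions for D

Answer: Yes, D has productions with common prefix 'c'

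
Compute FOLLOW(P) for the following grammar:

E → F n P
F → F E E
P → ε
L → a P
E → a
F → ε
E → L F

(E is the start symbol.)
To compute FOLLOW(P), find every occurrence of P on a right-hand side N → α P β: add FIRST(β) \ {ε}, and if β is empty or nullable also add FOLLOW(N). Iterate to a fixed point.

In E → F n P: P is at the end, add FOLLOW(E)
In L → a P: P is at the end, add FOLLOW(L)

The FOLLOW sets referred to above (computed the same way, to a fixed point):
  FOLLOW(E) = { $, 'a', 'n' }
  FOLLOW(L) = { $, 'a', 'n' }

Taking the union: FOLLOW(P) = { $, 'a', 'n' }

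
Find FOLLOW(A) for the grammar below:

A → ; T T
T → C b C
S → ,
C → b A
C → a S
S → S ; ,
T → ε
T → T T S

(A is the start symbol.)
To compute FOLLOW(A), find every occurrence of A on a right-hand side N → α A β: add FIRST(β) \ {ε}, and if β is empty or nullable also add FOLLOW(N). Iterate to a fixed point.

A is the start symbol, so $ ∈ FOLLOW(A).
In C → b A: A is at the end, add FOLLOW(C)

The FOLLOW sets referred to above (computed the same way, to a fixed point):
  FOLLOW(C) = { $, ',', 'a', 'b' }

Taking the union: FOLLOW(A) = { $, ',', 'a', 'b' }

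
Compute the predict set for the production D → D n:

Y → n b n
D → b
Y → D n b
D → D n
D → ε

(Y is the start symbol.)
{ 'b', 'n' }

PREDICT(D → D n) = (FIRST(RHS) \ {ε}) ∪ (FOLLOW(D) if ε ∈ FIRST(RHS), i.e. RHS ⇒* ε)
FIRST(D) = { 'b', 'n', ε }
FIRST(D n) = { 'b', 'n' }
ε ∉ FIRST(D n), so FOLLOW(D) is not added.
PREDICT(D → D n) = { 'b', 'n' }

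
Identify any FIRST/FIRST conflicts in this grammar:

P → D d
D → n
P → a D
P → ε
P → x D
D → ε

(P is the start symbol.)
A FIRST/FIRST conflict occurs when two productions N → α and N → β for the same non-terminal have FIRST(α) ∩ FIRST(β) ≠ ∅ (with ε ∈ FIRST of a nullable right-hand side, so two nullable alternatives also conflict).

FIRST sets of the non-terminals at (or reachable through a nullable prefix from) the front of some alternative:
  FIRST(D) = { 'n', ε }

Productions for P:
  P → D d: FIRST = { 'd', 'n' }
  P → a D: FIRST = { 'a' }
  P → ε: FIRST = { ε }
  P → x D: FIRST = { 'x' }
Productions for D:
  D → n: FIRST = { 'n' }
  D → ε: FIRST = { ε }

All alternatives of each non-terminal have pairwise disjoint FIRST sets.

Answer: No FIRST/FIRST conflicts.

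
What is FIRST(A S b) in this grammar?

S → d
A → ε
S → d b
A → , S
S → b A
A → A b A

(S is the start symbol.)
{ ',', 'b', 'd' }

FIRST sets of the non-terminals involved (from the grammar, by fixed-point iteration):
  FIRST(A) = { ',', 'b', ε }
  FIRST(S) = { 'b', 'd' }

To compute FIRST(A S b), process the symbols left to right:
Symbol A is a non-terminal. Add FIRST(A) \ {ε} = { ',', 'b' }
A is nullable (ε ∈ FIRST(A)), continue to the next symbol.
Symbol S is a non-terminal. Add FIRST(S) \ {ε} = { 'b', 'd' }
S is not nullable (ε ∉ FIRST(S)), so stop here.
FIRST(A S b) = { ',', 'b', 'd' }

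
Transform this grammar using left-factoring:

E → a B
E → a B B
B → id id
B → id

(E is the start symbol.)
E → a B E'
E' → ε
E' → B
B → id B'
B' → id
B' → ε

Left-factoring transforms A → αβ₁ | αβ₂ into A → αA' and A' → β₁ | β₂
(α is the longest common prefix among the alternatives). Repeat until
no nonterminal has two alternatives with a common prefix.

Round 1: E has alternatives sharing prefix 'a B'. Introduce E': E → a B E'
  Add: E' → ε
  Add: E' → B

Round 2: B has alternatives sharing prefix 'id'. Introduce B': B → id B'
  Add: B' → id
  Add: B' → ε

No remaining common prefixes — done.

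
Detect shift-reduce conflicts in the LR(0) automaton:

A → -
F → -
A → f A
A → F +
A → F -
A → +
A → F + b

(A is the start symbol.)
Yes — I7: [A → F + .] vs [A → F + . b]

A shift-reduce conflict occurs when an LR(0) state has both:
  - a complete (reduce) item [A → α .] (dot at the end), and
  - a shift item [B → β . c γ] (dot before a terminal).

Augment with A' → A and build the canonical LR(0) collection (I0 = CLOSURE({[A' → . A]}), then GOTO on every symbol after a dot until no new states appear). It has 10 states:
  I0: { [A → . +], [A → . -], [A → . F + b], [A → . F +], [A → . F -], [A → . f A], [A' → . A], [F → . -] }  — shift
  I1: { [A → + .] }  — reduce
  I2: { [A → - .], [F → - .] }  — 2 reduces
  I3: { [A' → A .] }  — accept
  I4: { [A → F . + b], [A → F . +], [A → F . -] }  — shift
  I5: { [A → . +], [A → . -], [A → . F + b], [A → . F +], [A → . F -], [A → . f A], [A → f . A], [F → . -] }  — shift
  I6: { [A → f A .] }  — reduce
  I7: { [A → F + . b], [A → F + .] }  — shift, reduce
  I8: { [A → F - .] }  — reduce
  I9: { [A → F + b .] }  — reduce

I7 contains reduce item [A → F + .] and shift item [A → F + . b] — shift-reduce conflict.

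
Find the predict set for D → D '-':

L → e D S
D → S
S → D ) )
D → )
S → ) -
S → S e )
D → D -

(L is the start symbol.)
{ ')' }

PREDICT(D → D '-') = (FIRST(RHS) \ {ε}) ∪ (FOLLOW(D) if ε ∈ FIRST(RHS), i.e. RHS ⇒* ε)
FIRST(D) = { ')' }
FIRST(D '-') = { ')' }
ε ∉ FIRST(D '-'), so FOLLOW(D) is not added.
PREDICT(D → D '-') = { ')' }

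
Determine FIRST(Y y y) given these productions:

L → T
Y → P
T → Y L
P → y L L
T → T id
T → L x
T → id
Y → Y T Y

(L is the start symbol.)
FIRST sets of the non-terminals involved (from the grammar, by fixed-point iteration):
  FIRST(Y) = { 'y' }

To compute FIRST(Y y y), process the symbols left to right:
Symbol Y is a non-terminal. Add FIRST(Y) \ {ε} = { 'y' }
Y is not nullable (ε ∉ FIRST(Y)), so stop here.
FIRST(Y y y) = { 'y' }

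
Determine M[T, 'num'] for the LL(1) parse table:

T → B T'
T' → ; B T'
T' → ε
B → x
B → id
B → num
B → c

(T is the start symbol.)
To find M[T, 'num'], we find productions for T where 'num' is in the predict set (PREDICT(N → α) = (FIRST(α) \ {ε}) ∪ (FOLLOW(N) if α ⇒* ε)).

Relevant sets:
  FIRST(B) = { 'c', 'id', 'num', 'x' }

T → B T': PREDICT = { 'c', 'id', 'num', 'x' }
  'num' is in predict set, so this production goes in M[T, 'num']

M[T, 'num'] = T → B T'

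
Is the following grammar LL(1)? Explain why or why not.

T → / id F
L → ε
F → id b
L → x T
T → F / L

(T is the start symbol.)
Relevant sets:
  FIRST(F) = { 'id' }
  FOLLOW(L) = { $ }

For T:
  PREDICT(T → '/' id F) = { '/' }
  PREDICT(T → F '/' L) = { 'id' }
For L:
  PREDICT(L → ε) = { $ }
  PREDICT(L → x T) = { 'x' }
F has a single production, so nothing to check there.

All predict sets are disjoint. The grammar IS LL(1).

Answer: Yes, the grammar is LL(1).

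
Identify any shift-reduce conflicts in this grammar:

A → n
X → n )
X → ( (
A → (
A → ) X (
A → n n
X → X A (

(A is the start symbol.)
Augment with A' → A and build the canonical LR(0) collection (I0 = CLOSURE({[A' → . A]}), then GOTO on every symbol after a dot until no new states appear). It has 14 states:
  I0: { [A → . (], [A → . ) X (], [A → . n n], [A → . n], [A' → . A] }  — shift
  I1: { [A → ( .] }  — reduce
  I2: { [A → ) . X (], [X → . ( (], [X → . X A (], [X → . n )] }  — shift
  I3: { [A' → A .] }  — accept
  I4: { [A → n . n], [A → n .] }  — shift, reduce
  I5: { [A → n n .] }  — reduce
  I6: { [X → ( . (] }  — shift
  I7: { [A → ) X . (], [A → . (], [A → . ) X (], [A → . n n], [A → . n], [X → X . A (] }  — shift
  I8: { [X → n . )] }  — shift
  I9: { [X → n ) .] }  — reduce
  I10: { [A → ( .], [A → ) X ( .] }  — 2 reduces
  I11: { [X → X A . (] }  — shift
  I12: { [X → X A ( .] }  — reduce
  I13: { [X → ( ( .] }  — reduce

I4 contains reduce item [A → n .] and shift item [A → n . n] — shift-reduce conflict.

Answer: Yes — I4: [A → n .] vs [A → n . n]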